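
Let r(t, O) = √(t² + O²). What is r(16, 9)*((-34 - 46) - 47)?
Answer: -127*√337 ≈ -2331.4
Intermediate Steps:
r(t, O) = √(O² + t²)
r(16, 9)*((-34 - 46) - 47) = √(9² + 16²)*((-34 - 46) - 47) = √(81 + 256)*(-80 - 47) = √337*(-127) = -127*√337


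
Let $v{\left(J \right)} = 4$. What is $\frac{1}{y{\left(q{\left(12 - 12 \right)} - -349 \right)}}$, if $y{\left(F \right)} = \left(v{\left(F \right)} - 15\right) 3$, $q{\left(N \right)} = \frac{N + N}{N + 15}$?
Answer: $- \frac{1}{33} \approx -0.030303$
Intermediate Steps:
$q{\left(N \right)} = \frac{2 N}{15 + N}$
$y{\left(F \right)} = -33$ ($y{\left(F \right)} = \left(4 - 15\right) 3 = \left(-11\right) 3 = -33$)
$\frac{1}{y{\left(q{\left(12 - 12 \right)} - -349 \right)}} = \frac{1}{-33} = - \frac{1}{33}$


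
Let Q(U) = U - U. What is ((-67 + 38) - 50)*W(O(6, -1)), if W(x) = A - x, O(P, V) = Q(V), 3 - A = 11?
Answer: 632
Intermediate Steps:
A = -8 (A = 3 - 1*11 = 3 - 11 = -8)
Q(U) = 0
O(P, V) = 0
W(x) = -8 - x
((-67 + 38) - 50)*W(O(6, -1)) = ((-67 + 38) - 50)*(-8 - 1*0) = (-29 - 50)*(-8 + 0) = -79*(-8) = 632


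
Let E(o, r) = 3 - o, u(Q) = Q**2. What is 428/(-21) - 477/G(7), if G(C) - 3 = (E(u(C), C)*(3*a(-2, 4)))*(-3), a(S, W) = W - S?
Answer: -358151/17409 ≈ -20.573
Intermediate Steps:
G(C) = -159 + 54*C**2 (G(C) = 3 + ((3 - C**2)*(3*(4 - 1*(-2))))*(-3) = 3 + ((3 - C**2)*(3*(4 + 2)))*(-3) = 3 + ((3 - C**2)*(3*6))*(-3) = 3 + ((3 - C**2)*18)*(-3) = 3 + (54 - 18*C**2)*(-3) = 3 + (-162 + 54*C**2) = -159 + 54*C**2)
428/(-21) - 477/G(7) = 428/(-21) - 477/(-159 + 54*7**2) = 428*(-1/21) - 477/(-159 + 54*49) = -428/21 - 477/(-159 + 2646) = -428/21 - 477/2487 = -428/21 - 477*1/2487 = -428/21 - 159/829 = -358151/17409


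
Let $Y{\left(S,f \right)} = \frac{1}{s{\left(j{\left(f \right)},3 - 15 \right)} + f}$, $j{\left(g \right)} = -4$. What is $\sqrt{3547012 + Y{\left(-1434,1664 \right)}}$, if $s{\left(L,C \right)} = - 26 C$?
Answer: $\frac{\sqrt{3462394482222}}{988} \approx 1883.4$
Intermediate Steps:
$Y{\left(S,f \right)} = \frac{1}{312 + f}$ ($Y{\left(S,f \right)} = \frac{1}{- 26 \left(3 - 15\right) + f} = \frac{1}{\left(-26\right) \left(-12\right) + f} = \frac{1}{312 + f}$)
$\sqrt{3547012 + Y{\left(-1434,1664 \right)}} = \sqrt{3547012 + \frac{1}{312 + 1664}} = \sqrt{3547012 + \frac{1}{1976}} = \sqrt{\frac{7008895713}{1976}} = \frac{\sqrt{3462394482222}}{988}$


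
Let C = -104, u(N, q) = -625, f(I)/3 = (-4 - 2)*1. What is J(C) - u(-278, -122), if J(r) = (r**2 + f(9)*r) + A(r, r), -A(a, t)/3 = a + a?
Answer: 13937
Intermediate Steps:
f(I) = -18 (f(I) = 3*((-4 - 2)*1) = 3*(-6*1) = 3*(-6) = -18)
A(a, t) = -6*a (A(a, t) = -3*(a + a) = -6*a)
J(r) = r**2 - 24*r (J(r) = (r**2 - 18*r) - 6*r = r**2 - 24*r)
J(C) - u(-278, -122) = -104*(-24 - 104) - 1*(-625) = -104*(-128) + 625 = 13312 + 625 = 13937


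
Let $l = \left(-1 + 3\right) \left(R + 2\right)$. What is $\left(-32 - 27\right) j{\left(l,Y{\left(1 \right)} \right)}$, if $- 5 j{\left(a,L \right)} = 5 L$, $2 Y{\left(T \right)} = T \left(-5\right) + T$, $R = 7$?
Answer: $-118$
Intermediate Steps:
$Y{\left(T \right)} = - 2 T$ ($Y{\left(T \right)} = \frac{T \left(-5\right) + T}{2} = \frac{- 5 T + T}{2} = \frac{\left(-4\right) T}{2} = - 2 T$)
$l = 18$ ($l = \left(-1 + 3\right) \left(7 + 2\right) = 2 \cdot 9 = 18$)
$j{\left(a,L \right)} = - L$ ($j{\left(a,L \right)} = - \frac{5 L}{5} = - L$)
$\left(-32 - 27\right) j{\left(l,Y{\left(1 \right)} \right)} = \left(-32 - 27\right) \left(- \left(-2\right) 1\right) = - 59 \left(\left(-1\right) \left(-2\right)\right) = \left(-59\right) 2 = -118$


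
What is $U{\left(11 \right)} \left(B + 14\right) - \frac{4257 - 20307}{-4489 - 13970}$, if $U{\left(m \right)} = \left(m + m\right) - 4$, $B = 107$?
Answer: $\frac{13395884}{6153} \approx 2177.1$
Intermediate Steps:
$U{\left(m \right)} = -4 + 2 m$ ($U{\left(m \right)} = 2 m - 4 = -4 + 2 m$)
$U{\left(11 \right)} \left(B + 14\right) - \frac{4257 - 20307}{-4489 - 13970} = \left(-4 + 2 \cdot 11\right) \left(107 + 14\right) - \frac{4257 - 20307}{-4489 - 13970} = \left(-4 + 22\right) 121 - - \frac{16050}{-18459} = 18 \cdot 121 - \left(-16050\right) \left(- \frac{1}{18459}\right) = 2178 - \frac{5350}{6153} = \frac{13395884}{6153}$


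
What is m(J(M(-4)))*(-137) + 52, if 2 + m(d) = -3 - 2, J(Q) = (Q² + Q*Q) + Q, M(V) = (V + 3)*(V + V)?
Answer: 1011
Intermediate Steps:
M(V) = 2*V*(3 + V) (M(V) = (3 + V)*(2*V) = 2*V*(3 + V))
J(Q) = Q + 2*Q² (J(Q) = (Q² + Q²) + Q = 2*Q² + Q = Q + 2*Q²)
m(d) = -7 (m(d) = -2 + (-3 - 2) = -2 - 5 = -7)
m(J(M(-4)))*(-137) + 52 = -7*(-137) + 52 = 959 + 52 = 1011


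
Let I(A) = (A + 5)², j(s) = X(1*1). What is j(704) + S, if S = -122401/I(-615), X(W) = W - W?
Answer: -122401/372100 ≈ -0.32895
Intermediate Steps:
X(W) = 0
j(s) = 0
I(A) = (5 + A)²
S = -122401/372100 (S = -122401/(5 - 615)² = -122401/((-610)²) = -122401/372100 ≈ -0.32895)
j(704) + S = 0 - 122401/372100 = -122401/372100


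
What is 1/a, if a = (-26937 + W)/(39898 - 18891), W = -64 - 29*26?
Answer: -3001/3965 ≈ -0.75687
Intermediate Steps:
W = -818 (W = -64 - 754 = -818)
a = -3965/3001 (a = (-26937 - 818)/(39898 - 18891) = -27755/21007 = -27755*1/21007 = -3965/3001 ≈ -1.3212)
1/a = 1/(-3965/3001) = -3001/3965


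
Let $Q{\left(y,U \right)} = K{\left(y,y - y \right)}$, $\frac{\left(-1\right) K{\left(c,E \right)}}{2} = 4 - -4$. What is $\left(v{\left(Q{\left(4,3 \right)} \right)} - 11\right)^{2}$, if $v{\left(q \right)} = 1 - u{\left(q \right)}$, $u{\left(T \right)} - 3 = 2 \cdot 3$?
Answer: $361$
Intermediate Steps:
$K{\left(c,E \right)} = -16$ ($K{\left(c,E \right)} = - 2 \left(4 - -4\right) = - 2 \left(4 + 4\right) = \left(-2\right) 8 = -16$)
$Q{\left(y,U \right)} = -16$
$u{\left(T \right)} = 9$ ($u{\left(T \right)} = 3 + 2 \cdot 3 = 3 + 6 = 9$)
$v{\left(q \right)} = -8$ ($v{\left(q \right)} = 1 - 9 = -8$)
$\left(v{\left(Q{\left(4,3 \right)} \right)} - 11\right)^{2} = \left(-8 - 11\right)^{2} = \left(-19\right)^{2} = 361$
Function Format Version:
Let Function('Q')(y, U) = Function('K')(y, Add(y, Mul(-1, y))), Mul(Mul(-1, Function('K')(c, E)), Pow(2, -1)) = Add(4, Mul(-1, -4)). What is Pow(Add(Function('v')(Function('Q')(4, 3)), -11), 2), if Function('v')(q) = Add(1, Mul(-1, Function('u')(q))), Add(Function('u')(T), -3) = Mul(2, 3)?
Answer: 361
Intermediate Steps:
Function('K')(c, E) = -16 (Function('K')(c, E) = Mul(-2, Add(4, Mul(-1, -4))) = Mul(-2, Add(4, 4)) = Mul(-2, 8) = -16)
Function('Q')(y, U) = -16
Function('u')(T) = 9 (Function('u')(T) = Add(3, Mul(2, 3)) = Add(3, 6) = 9)
Function('v')(q) = -8 (Function('v')(q) = Add(1, Mul(-1, 9)) = Add(1, -9) = -8)
Pow(Add(Function('v')(Function('Q')(4, 3)), -11), 2) = Pow(Add(-8, -11), 2) = Pow(-19, 2) = 361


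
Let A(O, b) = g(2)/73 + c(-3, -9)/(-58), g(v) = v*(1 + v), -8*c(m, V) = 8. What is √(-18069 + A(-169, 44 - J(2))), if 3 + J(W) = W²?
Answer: 5*I*√12956670866/4234 ≈ 134.42*I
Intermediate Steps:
c(m, V) = -1 (c(m, V) = -⅛*8 = -1)
J(W) = -3 + W²
A(O, b) = 421/4234 (A(O, b) = (2*(1 + 2))/73 - 1/(-58) = (2*3)*(1/73) - 1*(-1/58) = 6*(1/73) + 1/58 = 6/73 + 1/58 = 421/4234)
√(-18069 + A(-169, 44 - J(2))) = √(-18069 + 421/4234) = √(-76503725/4234) = 5*I*√12956670866/4234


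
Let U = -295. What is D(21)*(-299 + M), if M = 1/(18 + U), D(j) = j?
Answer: -1739304/277 ≈ -6279.1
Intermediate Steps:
M = -1/277 (M = 1/(18 - 295) = 1/(-277) = -1/277 ≈ -0.0036101)
D(21)*(-299 + M) = 21*(-299 - 1/277) = 21*(-82824/277) = -1739304/277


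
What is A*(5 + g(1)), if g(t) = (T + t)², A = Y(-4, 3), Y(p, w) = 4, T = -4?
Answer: 56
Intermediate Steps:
A = 4
g(t) = (-4 + t)²
A*(5 + g(1)) = 4*(5 + (-4 + 1)²) = 4*(5 + (-3)²) = 4*(5 + 9) = 4*14 = 56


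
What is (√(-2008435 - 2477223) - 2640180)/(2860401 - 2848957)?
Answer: -660045/2861 + I*√4485658/11444 ≈ -230.7 + 0.18507*I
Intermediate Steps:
(√(-2008435 - 2477223) - 2640180)/(2860401 - 2848957) = (√(-4485658) - 2640180)/11444 = (I*√4485658 - 2640180)*(1/11444) = (-2640180 + I*√4485658)*(1/11444) = -660045/2861 + I*√4485658/11444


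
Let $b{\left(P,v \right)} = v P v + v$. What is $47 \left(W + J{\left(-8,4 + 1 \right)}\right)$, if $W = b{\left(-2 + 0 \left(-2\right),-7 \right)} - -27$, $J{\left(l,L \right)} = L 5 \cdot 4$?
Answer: $1034$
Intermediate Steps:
$b{\left(P,v \right)} = v + P v^{2}$ ($b{\left(P,v \right)} = P v v + v = P v^{2} + v = v + P v^{2}$)
$J{\left(l,L \right)} = 20 L$ ($J{\left(l,L \right)} = 5 L 4 = 20 L$)
$W = -78$ ($W = - 7 \left(1 + \left(-2 + 0 \left(-2\right)\right) \left(-7\right)\right) - -27 = - 7 \left(1 + \left(-2 + 0\right) \left(-7\right)\right) + 27 = - 7 \left(1 - -14\right) + 27 = - 7 \left(1 + 14\right) + 27 = \left(-7\right) 15 + 27 = -105 + 27 = -78$)
$47 \left(W + J{\left(-8,4 + 1 \right)}\right) = 47 \left(-78 + 20 \left(4 + 1\right)\right) = 47 \left(-78 + 20 \cdot 5\right) = 47 \left(-78 + 100\right) = 47 \cdot 22 = 1034$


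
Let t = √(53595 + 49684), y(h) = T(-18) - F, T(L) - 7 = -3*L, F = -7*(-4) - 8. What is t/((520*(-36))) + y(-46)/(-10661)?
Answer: -41/10661 - √103279/18720 ≈ -0.021013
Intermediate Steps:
F = 20 (F = 28 - 8 = 20)
T(L) = 7 - 3*L
y(h) = 41 (y(h) = (7 - 3*(-18)) - 1*20 = (7 + 54) - 20 = 61 - 20 = 41)
t = √103279 ≈ 321.37
t/((520*(-36))) + y(-46)/(-10661) = √103279/((520*(-36))) + 41/(-10661) = √103279/(-18720) + 41*(-1/10661) = √103279*(-1/18720) - 41/10661 = -√103279/18720 - 41/10661 = -41/10661 - √103279/18720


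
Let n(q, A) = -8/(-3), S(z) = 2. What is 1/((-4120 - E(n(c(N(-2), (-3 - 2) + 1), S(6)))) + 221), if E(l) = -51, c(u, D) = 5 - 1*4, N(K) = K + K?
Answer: -1/3848 ≈ -0.00025988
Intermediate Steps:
N(K) = 2*K
c(u, D) = 1 (c(u, D) = 5 - 4 = 1)
n(q, A) = 8/3 (n(q, A) = -8*(-⅓) = 8/3)
1/((-4120 - E(n(c(N(-2), (-3 - 2) + 1), S(6)))) + 221) = 1/((-4120 - 1*(-51)) + 221) = 1/((-4120 + 51) + 221) = 1/(-4069 + 221) = 1/(-3848) = -1/3848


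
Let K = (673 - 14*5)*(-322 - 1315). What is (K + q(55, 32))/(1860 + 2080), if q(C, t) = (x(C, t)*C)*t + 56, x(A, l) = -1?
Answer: -197763/788 ≈ -250.97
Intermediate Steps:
q(C, t) = 56 - C*t (q(C, t) = (-C)*t + 56 = -C*t + 56 = 56 - C*t)
K = -987111 (K = (673 - 70)*(-1637) = 603*(-1637) = -987111)
(K + q(55, 32))/(1860 + 2080) = (-987111 + (56 - 1*55*32))/(1860 + 2080) = (-987111 + (56 - 1760))/3940 = (-987111 - 1704)*(1/3940) = -988815*1/3940 = -197763/788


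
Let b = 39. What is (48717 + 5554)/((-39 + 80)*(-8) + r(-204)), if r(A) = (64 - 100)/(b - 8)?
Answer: -1682401/10204 ≈ -164.88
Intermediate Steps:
r(A) = -36/31 (r(A) = (64 - 100)/(39 - 8) = -36/31)
(48717 + 5554)/((-39 + 80)*(-8) + r(-204)) = (48717 + 5554)/((-39 + 80)*(-8) - 36/31) = 54271/(41*(-8) - 36/31) = 54271/(-328 - 36/31) = 54271/(-10204/31) = 54271*(-31/10204) = -1682401/10204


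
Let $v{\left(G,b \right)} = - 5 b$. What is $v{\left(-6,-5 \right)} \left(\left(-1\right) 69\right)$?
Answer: $-1725$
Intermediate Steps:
$v{\left(-6,-5 \right)} \left(\left(-1\right) 69\right) = \left(-5\right) \left(-5\right) \left(\left(-1\right) 69\right) = 25 \left(-69\right) = -1725$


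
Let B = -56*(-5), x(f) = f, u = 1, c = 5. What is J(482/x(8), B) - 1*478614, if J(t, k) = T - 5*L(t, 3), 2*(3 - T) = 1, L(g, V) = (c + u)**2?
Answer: -957583/2 ≈ -4.7879e+5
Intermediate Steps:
L(g, V) = 36 (L(g, V) = (5 + 1)**2 = 6**2 = 36)
T = 5/2 (T = 3 - 1/2*1 = 3 - 1/2 = 5/2 ≈ 2.5000)
B = 280
J(t, k) = -355/2 (J(t, k) = 5/2 - 5*36 = 5/2 - 180 = -355/2)
J(482/x(8), B) - 1*478614 = -355/2 - 1*478614 = -355/2 - 478614 = -957583/2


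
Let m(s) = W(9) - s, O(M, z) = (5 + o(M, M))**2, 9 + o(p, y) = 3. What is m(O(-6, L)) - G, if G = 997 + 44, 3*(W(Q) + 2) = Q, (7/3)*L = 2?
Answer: -1041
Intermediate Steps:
L = 6/7 (L = (3/7)*2 = 6/7 ≈ 0.85714)
W(Q) = -2 + Q/3
o(p, y) = -6 (o(p, y) = -9 + 3 = -6)
O(M, z) = 1 (O(M, z) = (5 - 6)**2 = (-1)**2 = 1)
m(s) = 1 - s (m(s) = (-2 + (1/3)*9) - s = (-2 + 3) - s = 1 - s)
G = 1041
m(O(-6, L)) - G = (1 - 1*1) - 1*1041 = (1 - 1) - 1041 = 0 - 1041 = -1041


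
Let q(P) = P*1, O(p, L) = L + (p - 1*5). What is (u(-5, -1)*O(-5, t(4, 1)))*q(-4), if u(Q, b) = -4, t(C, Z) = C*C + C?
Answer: 160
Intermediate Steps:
t(C, Z) = C + C**2 (t(C, Z) = C**2 + C = C + C**2)
O(p, L) = -5 + L + p (O(p, L) = L + (p - 5) = L + (-5 + p) = -5 + L + p)
q(P) = P
(u(-5, -1)*O(-5, t(4, 1)))*q(-4) = -4*(-5 + 4*(1 + 4) - 5)*(-4) = -4*(-5 + 4*5 - 5)*(-4) = -4*(-5 + 20 - 5)*(-4) = -4*10*(-4) = -40*(-4) = 160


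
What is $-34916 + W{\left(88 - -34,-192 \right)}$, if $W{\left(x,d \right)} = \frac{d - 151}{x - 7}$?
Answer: $- \frac{4015683}{115} \approx -34919.0$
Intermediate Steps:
$W{\left(x,d \right)} = \frac{-151 + d}{-7 + x}$
$-34916 + W{\left(88 - -34,-192 \right)} = -34916 + \frac{-151 - 192}{-7 + \left(88 - -34\right)} = -34916 + \frac{1}{-7 + \left(88 + 34\right)} \left(-343\right) = -34916 + \frac{1}{-7 + 122} \left(-343\right) = -34916 + \frac{1}{115} \left(-343\right) = -34916 - \frac{343}{115} = - \frac{4015683}{115}$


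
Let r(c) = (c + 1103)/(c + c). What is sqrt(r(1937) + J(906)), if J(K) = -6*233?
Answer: I*sqrt(5242308422)/1937 ≈ 37.379*I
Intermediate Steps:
J(K) = -1398
r(c) = (1103 + c)/(2*c) (r(c) = (1103 + c)/((2*c)) = (1103 + c)*(1/(2*c)) = (1103 + c)/(2*c))
sqrt(r(1937) + J(906)) = sqrt((1/2)*(1103 + 1937)/1937 - 1398) = sqrt((1/2)*(1/1937)*3040 - 1398) = sqrt(1520/1937 - 1398) = sqrt(-2706406/1937) = I*sqrt(5242308422)/1937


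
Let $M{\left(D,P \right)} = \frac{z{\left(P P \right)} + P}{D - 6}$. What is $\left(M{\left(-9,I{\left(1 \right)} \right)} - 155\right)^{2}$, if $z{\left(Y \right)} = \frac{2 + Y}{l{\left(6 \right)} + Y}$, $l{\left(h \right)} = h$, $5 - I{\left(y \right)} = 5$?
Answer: $\frac{48664576}{2025} \approx 24032.0$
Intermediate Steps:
$I{\left(y \right)} = 0$ ($I{\left(y \right)} = 5 - 5 = 0$)
$z{\left(Y \right)} = \frac{2 + Y}{6 + Y}$
$M{\left(D,P \right)} = \frac{P + \frac{2 + P^{2}}{6 + P^{2}}}{-6 + D}$ ($M{\left(D,P \right)} = \frac{\frac{2 + P P}{6 + P P} + P}{D - 6} = \frac{\frac{2 + P^{2}}{6 + P^{2}} + P}{-6 + D} = \frac{P + \frac{2 + P^{2}}{6 + P^{2}}}{-6 + D}$)
$\left(M{\left(-9,I{\left(1 \right)} \right)} - 155\right)^{2} = \left(\frac{2 + 0^{2} + 0 \left(6 + 0^{2}\right)}{\left(-6 - 9\right) \left(6 + 0^{2}\right)} - 155\right)^{2} = \left(\frac{2 + 0 + 0 \left(6 + 0\right)}{\left(-15\right) \left(6 + 0\right)} - 155\right)^{2} = \left(- \frac{2 + 0 + 0 \cdot 6}{15 \cdot 6} - 155\right)^{2} = \left(\left(- \frac{1}{15}\right) \frac{1}{6} \left(2 + 0 + 0\right) - 155\right)^{2} = \left(\left(- \frac{1}{15}\right) \frac{1}{6} \cdot 2 - 155\right)^{2} = \left(- \frac{1}{45} - 155\right)^{2} = \left(- \frac{6976}{45}\right)^{2} = \frac{48664576}{2025}$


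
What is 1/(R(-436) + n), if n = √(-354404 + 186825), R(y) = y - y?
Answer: -I*√167579/167579 ≈ -0.0024428*I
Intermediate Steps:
R(y) = 0
n = I*√167579 (n = √(-167579) = I*√167579 ≈ 409.36*I)
1/(R(-436) + n) = 1/(0 + I*√167579) = 1/(I*√167579) = -I*√167579/167579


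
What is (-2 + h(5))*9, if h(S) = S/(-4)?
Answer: -117/4 ≈ -29.250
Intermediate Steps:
h(S) = -S/4 (h(S) = S*(-¼) = -S/4)
(-2 + h(5))*9 = (-2 - ¼*5)*9 = (-2 - 5/4)*9 = -13/4*9 = -117/4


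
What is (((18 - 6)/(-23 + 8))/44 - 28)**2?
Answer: 2374681/3025 ≈ 785.02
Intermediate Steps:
(((18 - 6)/(-23 + 8))/44 - 28)**2 = ((12/(-15))*(1/44) - 28)**2 = ((12*(-1/15))*(1/44) - 28)**2 = (-4/5*1/44 - 28)**2 = (-1/55 - 28)**2 = (-1541/55)**2 = 2374681/3025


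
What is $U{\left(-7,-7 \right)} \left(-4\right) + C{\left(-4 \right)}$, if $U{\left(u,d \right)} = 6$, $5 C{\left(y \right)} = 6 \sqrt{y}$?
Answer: $-24 + \frac{12 i}{5} \approx -24.0 + 2.4 i$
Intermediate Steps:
$C{\left(y \right)} = \frac{6 \sqrt{y}}{5}$
$U{\left(-7,-7 \right)} \left(-4\right) + C{\left(-4 \right)} = 6 \left(-4\right) + \frac{6 \sqrt{-4}}{5} = -24 + \frac{6 \cdot 2 i}{5} = -24 + \frac{12 i}{5}$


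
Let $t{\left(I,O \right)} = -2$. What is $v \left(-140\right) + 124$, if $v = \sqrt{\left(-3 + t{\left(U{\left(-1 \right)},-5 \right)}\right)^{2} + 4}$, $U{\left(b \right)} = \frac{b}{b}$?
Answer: $124 - 140 \sqrt{29} \approx -629.92$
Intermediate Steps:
$U{\left(b \right)} = 1$
$v = \sqrt{29}$ ($v = \sqrt{\left(-3 - 2\right)^{2} + 4} = \sqrt{\left(-5\right)^{2} + 4} = \sqrt{25 + 4} = \sqrt{29} \approx 5.3852$)
$v \left(-140\right) + 124 = \sqrt{29} \left(-140\right) + 124 = - 140 \sqrt{29} + 124 = 124 - 140 \sqrt{29}$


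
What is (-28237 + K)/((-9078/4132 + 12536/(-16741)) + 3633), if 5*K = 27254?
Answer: -3940520787486/627761713615 ≈ -6.2771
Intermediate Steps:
K = 27254/5 (K = (1/5)*27254 = 27254/5 ≈ 5450.8)
(-28237 + K)/((-9078/4132 + 12536/(-16741)) + 3633) = (-28237 + 27254/5)/((-9078/4132 + 12536/(-16741)) + 3633) = -113931/(5*((-9078*1/4132 + 12536*(-1/16741)) + 3633)) = -113931/(5*((-4539/2066 - 12536/16741) + 3633)) = -113931/(5*(-101886775/34586906 + 3633)) = -113931/(5*125552342723/34586906) = -113931/5*34586906/125552342723 = -3940520787486/627761713615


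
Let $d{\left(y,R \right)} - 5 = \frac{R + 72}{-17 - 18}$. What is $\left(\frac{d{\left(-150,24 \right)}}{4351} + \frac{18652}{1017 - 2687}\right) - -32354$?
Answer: $\frac{822529795841}{25431595} \approx 32343.0$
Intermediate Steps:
$d{\left(y,R \right)} = \frac{103}{35} - \frac{R}{35}$ ($d{\left(y,R \right)} = 5 + \frac{R + 72}{-17 - 18} = 5 + \frac{72 + R}{-35} = 5 + \left(72 + R\right) \left(- \frac{1}{35}\right) = 5 - \left(\frac{72}{35} + \frac{R}{35}\right) = \frac{103}{35} - \frac{R}{35}$)
$\left(\frac{d{\left(-150,24 \right)}}{4351} + \frac{18652}{1017 - 2687}\right) - -32354 = \left(\frac{\frac{103}{35} - \frac{24}{35}}{4351} + \frac{18652}{1017 - 2687}\right) - -32354 = \left(\left(\frac{103}{35} - \frac{24}{35}\right) \frac{1}{4351} + \frac{18652}{1017 - 2687}\right) + 32354 = \left(\frac{79}{35} \cdot \frac{1}{4351} + \frac{18652}{-1670}\right) + 32354 = \left(\frac{79}{152285} + 18652 \left(- \frac{1}{1670}\right)\right) + 32354 = \left(\frac{79}{152285} - \frac{9326}{835}\right) + 32354 = - \frac{284028789}{25431595} + 32354 = \frac{822529795841}{25431595}$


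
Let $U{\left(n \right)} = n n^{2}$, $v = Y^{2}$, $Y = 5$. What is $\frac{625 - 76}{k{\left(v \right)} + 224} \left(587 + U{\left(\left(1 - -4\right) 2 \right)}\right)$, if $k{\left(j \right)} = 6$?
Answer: $\frac{37881}{10} \approx 3788.1$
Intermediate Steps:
$v = 25$ ($v = 5^{2} = 25$)
$U{\left(n \right)} = n^{3}$
$\frac{625 - 76}{k{\left(v \right)} + 224} \left(587 + U{\left(\left(1 - -4\right) 2 \right)}\right) = \frac{625 - 76}{6 + 224} \left(587 + \left(\left(1 - -4\right) 2\right)^{3}\right) = \frac{549}{230} \left(587 + \left(\left(1 + 4\right) 2\right)^{3}\right) = 549 \cdot \frac{1}{230} \left(587 + \left(5 \cdot 2\right)^{3}\right) = \frac{549 \left(587 + 10^{3}\right)}{230} = \frac{549 \left(587 + 1000\right)}{230} = \frac{549}{230} \cdot 1587 = \frac{37881}{10}$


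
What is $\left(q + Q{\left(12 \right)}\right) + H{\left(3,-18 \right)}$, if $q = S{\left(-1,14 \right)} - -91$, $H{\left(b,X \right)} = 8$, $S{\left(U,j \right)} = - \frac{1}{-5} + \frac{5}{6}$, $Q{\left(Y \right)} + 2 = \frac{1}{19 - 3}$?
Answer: $\frac{23543}{240} \approx 98.096$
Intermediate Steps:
$Q{\left(Y \right)} = - \frac{31}{16}$ ($Q{\left(Y \right)} = -2 + \frac{1}{19 - 3} = -2 + \frac{1}{16} = - \frac{31}{16}$)
$S{\left(U,j \right)} = \frac{31}{30}$ ($S{\left(U,j \right)} = \left(-1\right) \left(- \frac{1}{5}\right) + 5 \cdot \frac{1}{6} = \frac{1}{5} + \frac{5}{6} = \frac{31}{30}$)
$q = \frac{2761}{30}$ ($q = \frac{31}{30} - -91 = \frac{31}{30} + 91 = \frac{2761}{30} \approx 92.033$)
$\left(q + Q{\left(12 \right)}\right) + H{\left(3,-18 \right)} = \left(\frac{2761}{30} - \frac{31}{16}\right) + 8 = \frac{21623}{240} + 8 = \frac{23543}{240}$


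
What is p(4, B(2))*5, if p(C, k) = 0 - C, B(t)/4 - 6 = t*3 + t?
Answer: -20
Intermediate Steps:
B(t) = 24 + 16*t (B(t) = 24 + 4*(t*3 + t) = 24 + 4*(3*t + t) = 24 + 4*(4*t) = 24 + 16*t)
p(C, k) = -C
p(4, B(2))*5 = -1*4*5 = -4*5 = -20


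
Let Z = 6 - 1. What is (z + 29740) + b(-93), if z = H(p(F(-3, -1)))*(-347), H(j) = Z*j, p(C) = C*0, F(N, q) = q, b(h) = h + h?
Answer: 29554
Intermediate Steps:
b(h) = 2*h
Z = 5
p(C) = 0
H(j) = 5*j
z = 0 (z = (5*0)*(-347) = 0*(-347) = 0)
(z + 29740) + b(-93) = (0 + 29740) + 2*(-93) = 29740 - 186 = 29554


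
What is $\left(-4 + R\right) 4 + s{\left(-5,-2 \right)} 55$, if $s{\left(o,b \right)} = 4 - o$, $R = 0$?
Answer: $479$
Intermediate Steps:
$\left(-4 + R\right) 4 + s{\left(-5,-2 \right)} 55 = \left(-4 + 0\right) 4 + \left(4 - -5\right) 55 = \left(-4\right) 4 + \left(4 + 5\right) 55 = -16 + 9 \cdot 55 = -16 + 495 = 479$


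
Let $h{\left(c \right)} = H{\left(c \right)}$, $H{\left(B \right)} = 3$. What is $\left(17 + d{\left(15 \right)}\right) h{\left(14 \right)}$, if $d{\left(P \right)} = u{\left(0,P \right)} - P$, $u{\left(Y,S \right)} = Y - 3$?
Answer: $-3$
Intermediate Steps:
$u{\left(Y,S \right)} = -3 + Y$
$h{\left(c \right)} = 3$
$d{\left(P \right)} = -3 - P$ ($d{\left(P \right)} = \left(-3 + 0\right) - P = -3 - P$)
$\left(17 + d{\left(15 \right)}\right) h{\left(14 \right)} = \left(17 - 18\right) 3 = \left(-1\right) 3 = -3$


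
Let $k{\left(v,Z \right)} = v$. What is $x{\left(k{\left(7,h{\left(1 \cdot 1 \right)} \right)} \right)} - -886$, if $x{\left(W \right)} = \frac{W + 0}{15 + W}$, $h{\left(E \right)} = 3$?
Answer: $\frac{19499}{22} \approx 886.32$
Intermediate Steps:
$x{\left(W \right)} = \frac{W}{15 + W}$
$x{\left(k{\left(7,h{\left(1 \cdot 1 \right)} \right)} \right)} - -886 = \frac{7}{15 + 7} - -886 = \frac{7}{22} + 886 = \frac{19499}{22}$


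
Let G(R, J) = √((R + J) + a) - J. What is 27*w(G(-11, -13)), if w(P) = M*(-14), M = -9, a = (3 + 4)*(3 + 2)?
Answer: 3402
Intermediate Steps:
a = 35 (a = 7*5 = 35)
G(R, J) = √(35 + J + R) - J (G(R, J) = √((R + J) + 35) - J = √((J + R) + 35) - J = √(35 + J + R) - J)
w(P) = 126 (w(P) = -9*(-14) = 126)
27*w(G(-11, -13)) = 27*126 = 3402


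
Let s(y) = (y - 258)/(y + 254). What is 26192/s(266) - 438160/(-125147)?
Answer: 213060702720/125147 ≈ 1.7025e+6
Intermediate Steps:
s(y) = (-258 + y)/(254 + y)
26192/s(266) - 438160/(-125147) = 26192/(((-258 + 266)/(254 + 266))) - 438160/(-125147) = 26192/((8/520)) - 438160*(-1/125147) = 26192/(((1/520)*8)) + 438160/125147 = 26192/(1/65) + 438160/125147 = 26192*65 + 438160/125147 = 1702480 + 438160/125147 = 213060702720/125147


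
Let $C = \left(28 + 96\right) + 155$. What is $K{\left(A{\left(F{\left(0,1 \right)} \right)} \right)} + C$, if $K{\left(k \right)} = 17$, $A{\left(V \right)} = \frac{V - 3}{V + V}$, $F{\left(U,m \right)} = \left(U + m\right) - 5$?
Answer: $296$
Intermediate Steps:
$F{\left(U,m \right)} = -5 + U + m$
$A{\left(V \right)} = \frac{-3 + V}{2 V}$
$C = 279$ ($C = 124 + 155 = 279$)
$K{\left(A{\left(F{\left(0,1 \right)} \right)} \right)} + C = 17 + 279 = 296$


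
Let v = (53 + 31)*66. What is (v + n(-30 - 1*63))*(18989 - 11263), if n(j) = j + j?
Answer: 41395908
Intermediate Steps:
v = 5544 (v = 84*66 = 5544)
n(j) = 2*j
(v + n(-30 - 1*63))*(18989 - 11263) = (5544 + 2*(-30 - 1*63))*(18989 - 11263) = (5544 + 2*(-30 - 63))*7726 = (5544 + 2*(-93))*7726 = (5544 - 186)*7726 = 5358*7726 = 41395908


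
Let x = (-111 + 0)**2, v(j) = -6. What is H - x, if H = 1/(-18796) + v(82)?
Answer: -231698293/18796 ≈ -12327.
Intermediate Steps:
H = -112777/18796 (H = 1/(-18796) - 6 = -1/18796 - 6 = -112777/18796 ≈ -6.0001)
x = 12321 (x = (-111)**2 = 12321)
H - x = -112777/18796 - 1*12321 = -112777/18796 - 12321 = -231698293/18796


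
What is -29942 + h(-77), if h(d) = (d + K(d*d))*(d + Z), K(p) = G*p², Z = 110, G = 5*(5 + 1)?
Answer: 34801478107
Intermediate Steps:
G = 30 (G = 5*6 = 30)
K(p) = 30*p²
h(d) = (110 + d)*(d + 30*d⁴) (h(d) = (d + 30*(d*d)²)*(d + 110) = (d + 30*(d²)²)*(110 + d) = (d + 30*d⁴)*(110 + d) = (110 + d)*(d + 30*d⁴))
-29942 + h(-77) = -29942 - 77*(110 - 77 + 30*(-77)⁴ + 3300*(-77)³) = -29942 - 77*(110 - 77 + 30*35153041 + 3300*(-456533)) = -29942 - 77*(110 - 77 + 1054591230 - 1506558900) = -29942 - 77*(-451967637) = -29942 + 34801508049 = 34801478107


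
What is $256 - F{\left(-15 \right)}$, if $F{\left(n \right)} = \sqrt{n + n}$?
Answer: $256 - i \sqrt{30} \approx 256.0 - 5.4772 i$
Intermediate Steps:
$F{\left(n \right)} = \sqrt{2} \sqrt{n}$ ($F{\left(n \right)} = \sqrt{2 n} = \sqrt{2} \sqrt{n}$)
$256 - F{\left(-15 \right)} = 256 - \sqrt{2} \sqrt{-15} = 256 - \sqrt{2} i \sqrt{15} = 256 - i \sqrt{30}$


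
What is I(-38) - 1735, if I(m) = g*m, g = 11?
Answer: -2153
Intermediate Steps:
I(m) = 11*m
I(-38) - 1735 = 11*(-38) - 1735 = -418 - 1735 = -2153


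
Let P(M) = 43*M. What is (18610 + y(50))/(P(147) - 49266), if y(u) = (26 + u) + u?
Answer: -18736/42945 ≈ -0.43628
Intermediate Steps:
y(u) = 26 + 2*u
(18610 + y(50))/(P(147) - 49266) = (18610 + (26 + 2*50))/(43*147 - 49266) = (18610 + (26 + 100))/(6321 - 49266) = (18610 + 126)/(-42945) = 18736*(-1/42945) = -18736/42945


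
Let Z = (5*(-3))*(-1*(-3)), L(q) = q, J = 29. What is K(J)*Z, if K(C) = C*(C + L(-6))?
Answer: -30015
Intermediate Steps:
Z = -45 (Z = -15*3 = -45)
K(C) = C*(-6 + C) (K(C) = C*(C - 6) = C*(-6 + C))
K(J)*Z = (29*(-6 + 29))*(-45) = (29*23)*(-45) = 667*(-45) = -30015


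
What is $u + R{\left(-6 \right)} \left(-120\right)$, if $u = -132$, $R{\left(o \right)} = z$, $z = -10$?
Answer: $1068$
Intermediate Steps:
$R{\left(o \right)} = -10$
$u + R{\left(-6 \right)} \left(-120\right) = -132 - -1200 = -132 + 1200 = 1068$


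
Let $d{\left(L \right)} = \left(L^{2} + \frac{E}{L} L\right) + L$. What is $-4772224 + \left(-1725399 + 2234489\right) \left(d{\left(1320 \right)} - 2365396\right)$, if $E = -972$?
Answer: $-316988642544$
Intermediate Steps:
$d{\left(L \right)} = -972 + L + L^{2}$ ($d{\left(L \right)} = \left(L^{2} + - \frac{972}{L} L\right) + L = \left(L^{2} - 972\right) + L = \left(-972 + L^{2}\right) + L = -972 + L + L^{2}$)
$-4772224 + \left(-1725399 + 2234489\right) \left(d{\left(1320 \right)} - 2365396\right) = -4772224 + \left(-1725399 + 2234489\right) \left(\left(-972 + 1320 + 1320^{2}\right) - 2365396\right) = -4772224 + 509090 \left(\left(-972 + 1320 + 1742400\right) - 2365396\right) = -4772224 + 509090 \left(1742748 - 2365396\right) = -4772224 + 509090 \left(-622648\right) = -4772224 - 316983870320 = -316988642544$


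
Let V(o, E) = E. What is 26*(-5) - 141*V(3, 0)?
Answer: -130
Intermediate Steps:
26*(-5) - 141*V(3, 0) = 26*(-5) - 141*0 = -130 + 0 = -130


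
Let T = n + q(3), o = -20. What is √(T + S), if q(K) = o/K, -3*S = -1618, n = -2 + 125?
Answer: √5901/3 ≈ 25.606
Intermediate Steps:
n = 123
S = 1618/3 (S = -⅓*(-1618) = 1618/3 ≈ 539.33)
q(K) = -20/K
T = 349/3 (T = 123 - 20/3 = 349/3 ≈ 116.33)
√(T + S) = √(349/3 + 1618/3) = √(1967/3) = √5901/3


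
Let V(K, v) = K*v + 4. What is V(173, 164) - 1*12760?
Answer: 15616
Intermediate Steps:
V(K, v) = 4 + K*v
V(173, 164) - 1*12760 = (4 + 173*164) - 1*12760 = (4 + 28372) - 12760 = 28376 - 12760 = 15616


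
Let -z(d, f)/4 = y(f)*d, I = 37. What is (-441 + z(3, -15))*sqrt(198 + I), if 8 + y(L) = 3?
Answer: -381*sqrt(235) ≈ -5840.6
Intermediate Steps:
y(L) = -5 (y(L) = -8 + 3 = -5)
z(d, f) = 20*d (z(d, f) = -(-20)*d = 20*d)
(-441 + z(3, -15))*sqrt(198 + I) = (-441 + 20*3)*sqrt(198 + 37) = (-441 + 60)*sqrt(235) = -381*sqrt(235)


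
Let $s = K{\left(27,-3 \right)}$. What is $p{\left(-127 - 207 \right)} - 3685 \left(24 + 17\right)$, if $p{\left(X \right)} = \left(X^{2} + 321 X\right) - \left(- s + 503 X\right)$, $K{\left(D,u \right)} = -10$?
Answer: $21249$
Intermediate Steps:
$s = -10$
$p{\left(X \right)} = -10 + X^{2} - 182 X$ ($p{\left(X \right)} = \left(X^{2} + 321 X\right) - \left(10 + 503 X\right) = -10 + X^{2} - 182 X$)
$p{\left(-127 - 207 \right)} - 3685 \left(24 + 17\right) = \left(-10 + \left(-127 - 207\right)^{2} - 182 \left(-127 - 207\right)\right) - 3685 \left(24 + 17\right) = \left(-10 + \left(-127 - 207\right)^{2} - 182 \left(-127 - 207\right)\right) - 3685 \cdot 41 = \left(-10 + \left(-334\right)^{2} - -60788\right) - 151085 = \left(-10 + 111556 + 60788\right) - 151085 = 172334 - 151085 = 21249$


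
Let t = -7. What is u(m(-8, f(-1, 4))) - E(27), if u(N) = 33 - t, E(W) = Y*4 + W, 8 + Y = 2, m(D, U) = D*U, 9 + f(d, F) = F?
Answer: 37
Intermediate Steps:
f(d, F) = -9 + F
Y = -6 (Y = -8 + 2 = -6)
E(W) = -24 + W (E(W) = -6*4 + W = -24 + W)
u(N) = 40 (u(N) = 33 - 1*(-7) = 33 + 7 = 40)
u(m(-8, f(-1, 4))) - E(27) = 40 - (-24 + 27) = 40 - 1*3 = 40 - 3 = 37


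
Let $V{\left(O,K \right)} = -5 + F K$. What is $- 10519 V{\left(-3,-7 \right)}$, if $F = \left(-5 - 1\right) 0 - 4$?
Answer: $-241937$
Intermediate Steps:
$F = -4$ ($F = \left(-6\right) 0 - 4 = 0 - 4 = -4$)
$V{\left(O,K \right)} = -5 - 4 K$
$- 10519 V{\left(-3,-7 \right)} = - 10519 \left(-5 - -28\right) = - 10519 \left(-5 + 28\right) = \left(-10519\right) 23 = -241937$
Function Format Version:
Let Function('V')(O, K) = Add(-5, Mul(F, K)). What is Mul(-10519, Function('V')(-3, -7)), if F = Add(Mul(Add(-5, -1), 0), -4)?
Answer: -241937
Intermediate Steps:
F = -4 (F = Add(Mul(-6, 0), -4) = Add(0, -4) = -4)
Function('V')(O, K) = Add(-5, Mul(-4, K))
Mul(-10519, Function('V')(-3, -7)) = Mul(-10519, Add(-5, Mul(-4, -7))) = Mul(-10519, Add(-5, 28)) = Mul(-10519, 23) = -241937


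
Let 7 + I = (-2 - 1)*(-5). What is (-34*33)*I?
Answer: -8976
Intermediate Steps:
I = 8 (I = -7 + (-2 - 1)*(-5) = -7 - 3*(-5) = -7 + 15 = 8)
(-34*33)*I = -34*33*8 = -1122*8 = -8976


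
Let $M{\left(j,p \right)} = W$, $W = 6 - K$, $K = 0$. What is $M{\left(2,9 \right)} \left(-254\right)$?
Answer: $-1524$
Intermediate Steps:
$W = 6$ ($W = 6 - 0 = 6 + 0 = 6$)
$M{\left(j,p \right)} = 6$
$M{\left(2,9 \right)} \left(-254\right) = 6 \left(-254\right) = -1524$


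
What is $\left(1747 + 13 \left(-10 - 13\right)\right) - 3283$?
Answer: $-1835$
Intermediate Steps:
$\left(1747 + 13 \left(-10 - 13\right)\right) - 3283 = \left(1747 + 13 \left(-23\right)\right) - 3283 = \left(1747 - 299\right) - 3283 = 1448 - 3283 = -1835$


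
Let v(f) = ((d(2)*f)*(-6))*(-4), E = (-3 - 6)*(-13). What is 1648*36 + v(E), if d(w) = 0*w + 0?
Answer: 59328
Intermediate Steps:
d(w) = 0 (d(w) = 0 + 0 = 0)
E = 117 (E = -9*(-13) = 117)
v(f) = 0 (v(f) = ((0*f)*(-6))*(-4) = (0*(-6))*(-4) = 0*(-4) = 0)
1648*36 + v(E) = 1648*36 + 0 = 59328 + 0 = 59328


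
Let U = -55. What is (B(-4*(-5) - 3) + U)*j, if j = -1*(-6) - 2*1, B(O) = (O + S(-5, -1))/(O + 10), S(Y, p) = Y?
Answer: -1964/9 ≈ -218.22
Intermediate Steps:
B(O) = (-5 + O)/(10 + O) (B(O) = (O - 5)/(O + 10) = (-5 + O)/(10 + O))
j = 4 (j = 6 - 2 = 4)
(B(-4*(-5) - 3) + U)*j = ((-5 + (-4*(-5) - 3))/(10 + (-4*(-5) - 3)) - 55)*4 = ((-5 + (20 - 3))/(10 + (20 - 3)) - 55)*4 = ((-5 + 17)/(10 + 17) - 55)*4 = (12/27 - 55)*4 = ((1/27)*12 - 55)*4 = (4/9 - 55)*4 = -491/9*4 = -1964/9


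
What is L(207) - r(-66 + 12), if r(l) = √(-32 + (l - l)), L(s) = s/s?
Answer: 1 - 4*I*√2 ≈ 1.0 - 5.6569*I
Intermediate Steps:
L(s) = 1
r(l) = 4*I*√2 (r(l) = √(-32 + 0) = √(-32) = 4*I*√2)
L(207) - r(-66 + 12) = 1 - 4*I*√2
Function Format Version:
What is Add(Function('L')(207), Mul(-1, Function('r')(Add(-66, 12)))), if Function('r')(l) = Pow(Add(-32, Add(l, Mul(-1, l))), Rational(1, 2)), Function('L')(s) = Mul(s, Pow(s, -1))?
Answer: Add(1, Mul(-4, I, Pow(2, Rational(1, 2)))) ≈ Add(1.0000, Mul(-5.6569, I))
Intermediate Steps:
Function('L')(s) = 1
Function('r')(l) = Mul(4, I, Pow(2, Rational(1, 2))) (Function('r')(l) = Pow(Add(-32, 0), Rational(1, 2)) = Pow(-32, Rational(1, 2)) = Mul(4, I, Pow(2, Rational(1, 2))))
Add(Function('L')(207), Mul(-1, Function('r')(Add(-66, 12)))) = Add(1, Mul(-1, Mul(4, I, Pow(2, Rational(1, 2))))) = Add(1, Mul(-4, I, Pow(2, Rational(1, 2))))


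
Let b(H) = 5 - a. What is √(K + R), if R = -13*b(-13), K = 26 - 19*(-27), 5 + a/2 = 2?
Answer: 6*√11 ≈ 19.900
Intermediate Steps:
a = -6 (a = -10 + 2*2 = -10 + 4 = -6)
b(H) = 11 (b(H) = 5 - 1*(-6) = 5 + 6 = 11)
K = 539 (K = 26 + 513 = 539)
R = -143 (R = -13*11 = -143)
√(K + R) = √(539 - 143) = √396 = 6*√11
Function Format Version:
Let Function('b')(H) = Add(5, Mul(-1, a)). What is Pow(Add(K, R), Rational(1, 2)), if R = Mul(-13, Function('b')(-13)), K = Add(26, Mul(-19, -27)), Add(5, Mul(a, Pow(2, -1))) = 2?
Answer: Mul(6, Pow(11, Rational(1, 2))) ≈ 19.900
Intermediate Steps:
a = -6 (a = Add(-10, Mul(2, 2)) = Add(-10, 4) = -6)
Function('b')(H) = 11 (Function('b')(H) = Add(5, Mul(-1, -6)) = Add(5, 6) = 11)
K = 539 (K = Add(26, 513) = 539)
R = -143 (R = Mul(-13, 11) = -143)
Pow(Add(K, R), Rational(1, 2)) = Pow(Add(539, -143), Rational(1, 2)) = Pow(396, Rational(1, 2)) = Mul(6, Pow(11, Rational(1, 2)))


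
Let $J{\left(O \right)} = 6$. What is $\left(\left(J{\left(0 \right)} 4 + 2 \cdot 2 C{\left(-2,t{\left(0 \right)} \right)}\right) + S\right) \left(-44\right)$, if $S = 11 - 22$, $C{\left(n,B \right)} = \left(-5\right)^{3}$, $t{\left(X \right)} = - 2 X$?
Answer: $21428$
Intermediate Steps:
$C{\left(n,B \right)} = -125$
$S = -11$ ($S = 11 - 22 = -11$)
$\left(\left(J{\left(0 \right)} 4 + 2 \cdot 2 C{\left(-2,t{\left(0 \right)} \right)}\right) + S\right) \left(-44\right) = \left(\left(6 \cdot 4 + 2 \cdot 2 \left(-125\right)\right) - 11\right) \left(-44\right) = \left(\left(24 + 4 \left(-125\right)\right) - 11\right) \left(-44\right) = \left(\left(24 - 500\right) - 11\right) \left(-44\right) = \left(-476 - 11\right) \left(-44\right) = \left(-487\right) \left(-44\right) = 21428$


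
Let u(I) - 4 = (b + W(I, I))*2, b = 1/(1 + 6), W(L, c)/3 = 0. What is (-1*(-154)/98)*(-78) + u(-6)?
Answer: -828/7 ≈ -118.29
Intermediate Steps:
W(L, c) = 0 (W(L, c) = 3*0 = 0)
b = 1/7 ≈ 0.14286
u(I) = 30/7 (u(I) = 4 + (1/7 + 0)*2 = 4 + (1/7)*2 = 4 + 2/7 = 30/7)
(-1*(-154)/98)*(-78) + u(-6) = (-1*(-154)/98)*(-78) + 30/7 = (154*(1/98))*(-78) + 30/7 = (11/7)*(-78) + 30/7 = -858/7 + 30/7 = -828/7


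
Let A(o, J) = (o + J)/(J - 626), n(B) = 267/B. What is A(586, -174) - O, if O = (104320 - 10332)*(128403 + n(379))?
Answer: -914785279229437/75800 ≈ -1.2068e+10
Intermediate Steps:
A(o, J) = (J + o)/(-626 + J)
O = 4573926395952/379 (O = (104320 - 10332)*(128403 + 267/379) = 93988*(128403 + 267*(1/379)) = 93988*(128403 + 267/379) = 93988*(48665004/379) = 4573926395952/379 ≈ 1.2068e+10)
A(586, -174) - O = (-174 + 586)/(-626 - 174) - 1*4573926395952/379 = 412/(-800) - 4573926395952/379 = -1/800*412 - 4573926395952/379 = -103/200 - 4573926395952/379 = -914785279229437/75800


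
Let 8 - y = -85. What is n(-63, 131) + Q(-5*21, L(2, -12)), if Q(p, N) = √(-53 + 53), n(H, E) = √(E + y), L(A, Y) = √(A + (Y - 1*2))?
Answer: 4*√14 ≈ 14.967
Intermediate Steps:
y = 93 (y = 8 - 1*(-85) = 8 + 85 = 93)
L(A, Y) = √(-2 + A + Y) (L(A, Y) = √(A + (Y - 2)) = √(A + (-2 + Y)) = √(-2 + A + Y))
n(H, E) = √(93 + E) (n(H, E) = √(E + 93) = √(93 + E))
Q(p, N) = 0 (Q(p, N) = √0 = 0)
n(-63, 131) + Q(-5*21, L(2, -12)) = √(93 + 131) + 0 = √224 + 0 = 4*√14 + 0 = 4*√14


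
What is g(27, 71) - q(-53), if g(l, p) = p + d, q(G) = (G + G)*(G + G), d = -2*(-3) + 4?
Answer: -11155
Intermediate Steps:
d = 10 (d = 6 + 4 = 10)
q(G) = 4*G² (q(G) = (2*G)*(2*G) = 4*G²)
g(l, p) = 10 + p (g(l, p) = p + 10 = 10 + p)
g(27, 71) - q(-53) = (10 + 71) - 4*(-53)² = 81 - 4*2809 = 81 - 1*11236 = 81 - 11236 = -11155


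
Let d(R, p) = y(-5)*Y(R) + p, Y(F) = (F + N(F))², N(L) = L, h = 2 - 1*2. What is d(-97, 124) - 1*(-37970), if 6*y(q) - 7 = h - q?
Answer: 113366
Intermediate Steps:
h = 0 (h = 2 - 2 = 0)
y(q) = 7/6 - q/6 (y(q) = 7/6 + (0 - q)/6 = 7/6 + (-q)/6 = 7/6 - q/6)
Y(F) = 4*F² (Y(F) = (F + F)² = (2*F)² = 4*F²)
d(R, p) = p + 8*R² (d(R, p) = (7/6 - ⅙*(-5))*(4*R²) + p = (7/6 + ⅚)*(4*R²) + p = 2*(4*R²) + p = 8*R² + p = p + 8*R²)
d(-97, 124) - 1*(-37970) = (124 + 8*(-97)²) - 1*(-37970) = (124 + 8*9409) + 37970 = (124 + 75272) + 37970 = 75396 + 37970 = 113366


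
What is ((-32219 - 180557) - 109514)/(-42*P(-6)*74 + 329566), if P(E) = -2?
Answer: -161145/167891 ≈ -0.95982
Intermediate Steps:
((-32219 - 180557) - 109514)/(-42*P(-6)*74 + 329566) = ((-32219 - 180557) - 109514)/(-42*(-2)*74 + 329566) = (-212776 - 109514)/(84*74 + 329566) = -322290/(6216 + 329566) = -322290/335782 = -322290*1/335782 = -161145/167891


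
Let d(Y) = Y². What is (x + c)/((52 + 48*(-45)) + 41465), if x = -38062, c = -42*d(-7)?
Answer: -40120/39357 ≈ -1.0194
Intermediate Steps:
c = -2058 (c = -42*(-7)² = -42*49 = -2058)
(x + c)/((52 + 48*(-45)) + 41465) = (-38062 - 2058)/((52 + 48*(-45)) + 41465) = -40120/((52 - 2160) + 41465) = -40120/(-2108 + 41465) = -40120/39357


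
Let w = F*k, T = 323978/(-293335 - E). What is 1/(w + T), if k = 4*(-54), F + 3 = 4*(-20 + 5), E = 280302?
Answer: 573637/7805728318 ≈ 7.3489e-5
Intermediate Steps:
F = -63 (F = -3 + 4*(-20 + 5) = -3 + 4*(-15) = -3 - 60 = -63)
k = -216
T = -323978/573637 (T = 323978/(-293335 - 1*280302) = 323978/(-293335 - 280302) = 323978/(-573637) = 323978*(-1/573637) = -323978/573637 ≈ -0.56478)
w = 13608 (w = -63*(-216) = 13608)
1/(w + T) = 1/(13608 - 323978/573637) = 1/(7805728318/573637) = 573637/7805728318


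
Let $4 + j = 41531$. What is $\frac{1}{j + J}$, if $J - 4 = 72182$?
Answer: $\frac{1}{113713} \approx 8.7941 \cdot 10^{-6}$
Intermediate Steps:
$J = 72186$ ($J = 4 + 72182 = 72186$)
$j = 41527$ ($j = -4 + 41531 = 41527$)
$\frac{1}{j + J} = \frac{1}{41527 + 72186} = \frac{1}{113713}$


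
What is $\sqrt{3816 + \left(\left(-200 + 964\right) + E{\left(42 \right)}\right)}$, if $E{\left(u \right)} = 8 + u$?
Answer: $\sqrt{4630} \approx 68.044$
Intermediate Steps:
$\sqrt{3816 + \left(\left(-200 + 964\right) + E{\left(42 \right)}\right)} = \sqrt{3816 + \left(\left(-200 + 964\right) + \left(8 + 42\right)\right)} = \sqrt{3816 + \left(764 + 50\right)} = \sqrt{3816 + 814} = \sqrt{4630}$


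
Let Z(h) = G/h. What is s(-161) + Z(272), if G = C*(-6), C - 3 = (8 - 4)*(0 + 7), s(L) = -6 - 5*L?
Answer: 108571/136 ≈ 798.32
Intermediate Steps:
C = 31 (C = 3 + (8 - 4)*(0 + 7) = 3 + 4*7 = 3 + 28 = 31)
G = -186 (G = 31*(-6) = -186)
Z(h) = -186/h
s(-161) + Z(272) = (-6 - 5*(-161)) - 186/272 = (-6 + 805) - 186*1/272 = 799 - 93/136 = 108571/136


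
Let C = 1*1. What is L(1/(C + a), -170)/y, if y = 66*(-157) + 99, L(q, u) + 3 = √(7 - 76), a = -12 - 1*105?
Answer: 1/3421 - I*√69/10263 ≈ 0.00029231 - 0.00080938*I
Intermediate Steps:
a = -117 (a = -12 - 105 = -117)
C = 1
L(q, u) = -3 + I*√69 (L(q, u) = -3 + √(7 - 76) = -3 + √(-69) = -3 + I*√69)
y = -10263 (y = -10362 + 99 = -10263)
L(1/(C + a), -170)/y = (-3 + I*√69)/(-10263) = (-3 + I*√69)*(-1/10263) = 1/3421 - I*√69/10263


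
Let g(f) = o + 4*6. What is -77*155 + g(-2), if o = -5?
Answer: -11916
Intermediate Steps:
g(f) = 19 (g(f) = -5 + 4*6 = -5 + 24 = 19)
-77*155 + g(-2) = -77*155 + 19 = -11935 + 19 = -11916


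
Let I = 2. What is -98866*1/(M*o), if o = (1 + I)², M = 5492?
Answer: -49433/24714 ≈ -2.0002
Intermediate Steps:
o = 9 (o = (1 + 2)² = 3² = 9)
-98866*1/(M*o) = -98866/(5492*9) = -98866/49428 = -98866*1/49428 = -49433/24714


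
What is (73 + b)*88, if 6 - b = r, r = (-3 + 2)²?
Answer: 6864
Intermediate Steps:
r = 1 (r = (-1)² = 1)
b = 5 (b = 6 - 1*1 = 6 - 1 = 5)
(73 + b)*88 = (73 + 5)*88 = 78*88 = 6864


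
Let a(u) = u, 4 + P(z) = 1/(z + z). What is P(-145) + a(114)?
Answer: 31899/290 ≈ 110.00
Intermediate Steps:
P(z) = -4 + 1/(2*z) (P(z) = -4 + 1/(z + z) = -4 + 1/(2*z))
P(-145) + a(114) = (-4 + (½)/(-145)) + 114 = (-4 + (½)*(-1/145)) + 114 = (-4 - 1/290) + 114 = -1161/290 + 114 = 31899/290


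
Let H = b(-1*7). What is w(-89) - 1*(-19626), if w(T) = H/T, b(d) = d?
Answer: 1746721/89 ≈ 19626.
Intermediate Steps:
H = -7 (H = -1*7 = -7)
w(T) = -7/T
w(-89) - 1*(-19626) = -7/(-89) - 1*(-19626) = -7*(-1/89) + 19626 = 7/89 + 19626 = 1746721/89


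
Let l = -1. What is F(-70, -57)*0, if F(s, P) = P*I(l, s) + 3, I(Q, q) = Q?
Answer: 0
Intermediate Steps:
F(s, P) = 3 - P (F(s, P) = P*(-1) + 3 = -P + 3 = 3 - P)
F(-70, -57)*0 = (3 - 1*(-57))*0 = (3 + 57)*0 = 60*0 = 0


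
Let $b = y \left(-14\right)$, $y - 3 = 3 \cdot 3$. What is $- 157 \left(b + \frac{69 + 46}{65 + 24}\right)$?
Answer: $\frac{2329409}{89} \approx 26173.0$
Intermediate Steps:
$y = 12$ ($y = 3 + 3 \cdot 3 = 3 + 9 = 12$)
$b = -168$ ($b = 12 \left(-14\right) = -168$)
$- 157 \left(b + \frac{69 + 46}{65 + 24}\right) = - 157 \left(-168 + \frac{69 + 46}{65 + 24}\right) = - 157 \left(-168 + \frac{115}{89}\right) = \left(-157\right) \left(- \frac{14837}{89}\right) = \frac{2329409}{89}$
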